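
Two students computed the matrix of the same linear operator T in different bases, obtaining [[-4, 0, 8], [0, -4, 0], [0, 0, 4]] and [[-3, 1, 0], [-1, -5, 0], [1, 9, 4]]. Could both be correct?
Both have characteristic polynomial (x - 4)(x + 4)^2, but the minimal polynomial of A is (x - 4)(x + 4) while the minimal polynomial of B is (x - 4)(x + 4)^2. The minimal polynomial is a similarity invariant, so A and B are not similar.

No.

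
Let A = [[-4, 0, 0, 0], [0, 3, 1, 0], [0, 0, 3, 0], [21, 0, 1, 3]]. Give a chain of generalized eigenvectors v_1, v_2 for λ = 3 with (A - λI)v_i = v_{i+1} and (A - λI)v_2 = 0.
We seek v_1 ∈ ker((A - 3I)^2) \ ker(A - 3I), then set v_{i+1} = (A - 3I) v_i.

One such chain is v_1 = [[0, -1, 1, 1]]^T, v_2 = [[0, 1, 0, 1]]^T. Check: (A - 3I) v_2 = [[0, 0, 0, 0]]^T = 0.

v_1 = [[0, -1, 1, 1]]^T, v_2 = [[0, 1, 0, 1]]^T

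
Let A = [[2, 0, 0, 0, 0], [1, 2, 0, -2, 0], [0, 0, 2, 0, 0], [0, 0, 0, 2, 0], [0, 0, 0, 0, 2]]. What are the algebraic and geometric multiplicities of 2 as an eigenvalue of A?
The characteristic polynomial is (x - 2)^5, so the factor x - 2 appears with exponent 5: the algebraic multiplicity is 5.

rank(A - 2I) = 1, so the eigenspace has dimension 5 - 1 = 4: the geometric multiplicity is 4.

Since 4 < 5, A is not diagonalizable.

algebraic multiplicity 5, geometric multiplicity 4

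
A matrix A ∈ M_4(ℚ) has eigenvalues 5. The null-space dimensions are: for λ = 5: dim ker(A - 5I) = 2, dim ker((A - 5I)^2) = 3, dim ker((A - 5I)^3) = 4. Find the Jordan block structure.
λ = 5: successive nullity increments [2, 1, 1] count blocks of size ≥ k; block sizes are [3, 1].

Jordan blocks: (5, 3), (5, 1)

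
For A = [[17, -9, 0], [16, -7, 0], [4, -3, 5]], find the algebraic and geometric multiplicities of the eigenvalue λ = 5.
The characteristic polynomial is (x - 5)^3, so the factor x - 5 appears with exponent 3: the algebraic multiplicity is 3.

rank(A - 5I) = 1, so the eigenspace has dimension 3 - 1 = 2: the geometric multiplicity is 2.

Since 2 < 3, A is not diagonalizable.

algebraic multiplicity 3, geometric multiplicity 2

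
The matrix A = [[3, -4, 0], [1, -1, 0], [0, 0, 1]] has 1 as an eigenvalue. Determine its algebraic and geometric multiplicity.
The characteristic polynomial is (x - 1)^3, so the factor x - 1 appears with exponent 3: the algebraic multiplicity is 3.

rank(A - I) = 1, so the eigenspace has dimension 3 - 1 = 2: the geometric multiplicity is 2.

Since 2 < 3, A is not diagonalizable.

algebraic multiplicity 3, geometric multiplicity 2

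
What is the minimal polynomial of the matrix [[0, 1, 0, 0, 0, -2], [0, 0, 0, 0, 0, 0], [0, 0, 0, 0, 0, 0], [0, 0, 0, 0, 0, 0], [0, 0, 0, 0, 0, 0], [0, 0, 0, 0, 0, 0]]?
m_A(x) = x^2

The characteristic polynomial factors as x^6. The minimal polynomial is ∏(x - λ)^{k_λ} where k_λ is the size of the largest Jordan block at λ.

For λ = 0: rank(A) = 1, and the largest Jordan block has size 2 (the smallest k with rank(A^k) = rank(A^(k+1))).

So m_A(x) = x^2.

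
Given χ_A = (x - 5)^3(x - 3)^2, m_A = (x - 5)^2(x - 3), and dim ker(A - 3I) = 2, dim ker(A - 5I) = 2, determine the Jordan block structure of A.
λ = 3: algebraic multiplicity 2 (exponent in χ_A), largest block size 1 (exponent in m_A), 2 blocks (geometric multiplicity). These force block sizes [1, 1].
λ = 5: algebraic multiplicity 3 (exponent in χ_A), largest block size 2 (exponent in m_A), 2 blocks (geometric multiplicity). These force block sizes [2, 1].

Jordan blocks: (3, 1), (3, 1), (5, 2), (5, 1)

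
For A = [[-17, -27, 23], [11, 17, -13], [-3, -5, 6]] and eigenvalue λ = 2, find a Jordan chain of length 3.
v_1 = [[0, 1, 1]]^T, v_2 = [[-4, 2, -1]]^T, v_3 = [[-1, -1, -2]]^T

We seek v_1 ∈ ker((A - 2I)^3) \ ker((A - 2I)^2), then set v_{i+1} = (A - 2I) v_i.

One such chain is v_1 = [[0, 1, 1]]^T, v_2 = [[-4, 2, -1]]^T, v_3 = [[-1, -1, -2]]^T. Check: (A - 2I) v_3 = [[0, 0, 0]]^T = 0.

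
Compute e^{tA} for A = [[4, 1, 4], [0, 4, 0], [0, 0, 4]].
A has Jordan form J = [[4, 1, 0], [0, 4, 0], [0, 0, 4]] with A = PJP^{-1}, so e^{tA} = P e^{tJ} P^{-1}.

For a Jordan block J_k(λ), e^{tJ_k(λ)} = e^{λt} · (I + tN + t^2 N^2/2! + ... + t^{k-1} N^{k-1}/(k-1)!) where N is the nilpotent superdiagonal part.

Assembling the blocks and conjugating back gives the entries of e^{tA} as shown above.

e^{tA} = [[e^{4*t}, t*e^{4*t}, 4*t*e^{4*t}], [0, e^{4*t}, 0], [0, 0, e^{4*t}]]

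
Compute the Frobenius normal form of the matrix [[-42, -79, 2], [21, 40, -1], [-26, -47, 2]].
The invariant factors of A (the non-unit diagonal entries of the Smith normal form of xI - A over ℚ[x]) are (x - 4)(x^2 + 4x - 4), each dividing the next. The characteristic polynomial is their product, (x - 4)(x^2 + 4x - 4).

The rational canonical form is the block-diagonal matrix of companion matrices C(f_i):
R = [[0, 0, -16], [1, 0, 20], [0, 1, 0]].

Note the characteristic polynomial does not split into linear factors over ℚ, so A has no Jordan form over ℚ; the rational canonical form exists over any field.

R = [[0, 0, -16], [1, 0, 20], [0, 1, 0]]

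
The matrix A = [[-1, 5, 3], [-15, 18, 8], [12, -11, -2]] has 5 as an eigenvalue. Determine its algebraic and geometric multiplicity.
The characteristic polynomial is (x - 5)^3, so the factor x - 5 appears with exponent 3: the algebraic multiplicity is 3.

rank(A - 5I) = 2, so the eigenspace has dimension 3 - 2 = 1: the geometric multiplicity is 1.

Since 1 < 3, A is not diagonalizable.

algebraic multiplicity 3, geometric multiplicity 1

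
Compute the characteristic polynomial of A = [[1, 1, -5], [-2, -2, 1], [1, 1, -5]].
χ_A(x) = x(x + 3)^2

xI - A = [[x - 1, -1, 5], [2, x + 2, -1], [-1, -1, x + 5]].

Expanding det(xI - A) along the first row:
det(xI - A) = + (x - 1)·det([[x + 2, -1], [-1, x + 5]]) - (-1)·det([[2, -1], [-1, x + 5]]) + (5)·det([[2, x + 2], [-1, -1]]).

Evaluating gives χ_A(x) = x^3 + 6x^2 + 9x = x(x + 3)^2.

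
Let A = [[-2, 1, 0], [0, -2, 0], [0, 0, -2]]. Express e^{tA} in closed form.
A has Jordan form J = [[-2, 1, 0], [0, -2, 0], [0, 0, -2]] with A = PJP^{-1}, so e^{tA} = P e^{tJ} P^{-1}.

For a Jordan block J_k(λ), e^{tJ_k(λ)} = e^{λt} · (I + tN + t^2 N^2/2! + ... + t^{k-1} N^{k-1}/(k-1)!) where N is the nilpotent superdiagonal part.

Assembling the blocks and conjugating back gives the entries of e^{tA} as shown above.

e^{tA} = [[e^{-2*t}, t*e^{-2*t}, 0], [0, e^{-2*t}, 0], [0, 0, e^{-2*t}]]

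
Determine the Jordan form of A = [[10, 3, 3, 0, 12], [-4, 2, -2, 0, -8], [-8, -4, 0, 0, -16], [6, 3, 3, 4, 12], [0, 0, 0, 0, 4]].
J = [[4, 1, 0, 0, 0], [0, 4, 0, 0, 0], [0, 0, 4, 0, 0], [0, 0, 0, 4, 0], [0, 0, 0, 0, 4]]

The characteristic polynomial is det(xI - A) = (x - 4)^5, so the eigenvalues are 4 (algebraic multiplicity 5).

For λ = 4: rank(A - 4I) = 1, rank((A - 4I)^2) = 0. The eigenspace has dimension 5 - 1 = 4, so there are 4 Jordan blocks; the rank sequence gives block sizes [2, 1, 1, 1].

Assembling the blocks gives the Jordan form J above.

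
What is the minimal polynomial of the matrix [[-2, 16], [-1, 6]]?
The characteristic polynomial factors as (x - 2)^2. The minimal polynomial is ∏(x - λ)^{k_λ} where k_λ is the size of the largest Jordan block at λ.

For λ = 2: rank(A - 2I) = 1, and the largest Jordan block has size 2 (the smallest k with rank((A - 2I)^k) = rank((A - 2I)^(k+1))).

So m_A(x) = (x - 2)^2.

m_A(x) = (x - 2)^2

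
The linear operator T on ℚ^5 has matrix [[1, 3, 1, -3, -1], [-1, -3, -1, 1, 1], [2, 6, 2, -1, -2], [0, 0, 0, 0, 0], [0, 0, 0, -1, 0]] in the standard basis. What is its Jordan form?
J = [[0, 1, 0, 0, 0], [0, 0, 0, 0, 0], [0, 0, 0, 1, 0], [0, 0, 0, 0, 0], [0, 0, 0, 0, 0]]

The characteristic polynomial is det(xI - A) = x^5, so the eigenvalues are 0 (algebraic multiplicity 5).

For λ = 0: rank(A) = 2, rank(A^2) = 0. The eigenspace has dimension 5 - 2 = 3, so there are 3 Jordan blocks; the rank sequence gives block sizes [2, 2, 1].

Assembling the blocks gives the Jordan form J above.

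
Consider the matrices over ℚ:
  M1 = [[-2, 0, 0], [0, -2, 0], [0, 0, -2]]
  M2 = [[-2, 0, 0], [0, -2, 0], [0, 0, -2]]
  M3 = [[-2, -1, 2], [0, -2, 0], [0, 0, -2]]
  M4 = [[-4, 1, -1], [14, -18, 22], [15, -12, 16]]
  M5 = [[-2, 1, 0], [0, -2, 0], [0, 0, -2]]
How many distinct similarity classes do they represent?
Characteristic polynomials: χ_{M1} = (x + 2)^3, χ_{M2} = (x + 2)^3, χ_{M3} = (x + 2)^3, χ_{M4} = (x - 4)(x + 5)^2, χ_{M5} = (x + 2)^3.

{M1, M2}: invariant factors x + 2, x + 2, x + 2.

{M3, M5}: invariant factors x + 2, (x + 2)^2.

{M4}: invariant factors (x - 4)(x + 5)^2.

Matrices are similar if and only if their invariant-factor lists agree; the partition into similarity classes is {M1, M2}, {M3, M5}, {M4}.

3 classes: {M1, M2}, {M3, M5}, {M4}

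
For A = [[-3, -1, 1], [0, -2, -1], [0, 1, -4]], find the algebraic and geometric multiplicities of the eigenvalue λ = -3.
The characteristic polynomial is (x + 3)^3, so the factor x + 3 appears with exponent 3: the algebraic multiplicity is 3.

rank(A + 3I) = 1, so the eigenspace has dimension 3 - 1 = 2: the geometric multiplicity is 2.

Since 2 < 3, A is not diagonalizable.

algebraic multiplicity 3, geometric multiplicity 2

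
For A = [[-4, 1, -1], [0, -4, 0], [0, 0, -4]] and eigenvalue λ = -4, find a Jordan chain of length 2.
v_1 = [[2, -1, -2]]^T, v_2 = [[1, 0, 0]]^T

We seek v_1 ∈ ker((A + 4I)^2) \ ker(A + 4I), then set v_{i+1} = (A + 4I) v_i.

One such chain is v_1 = [[2, -1, -2]]^T, v_2 = [[1, 0, 0]]^T. Check: (A + 4I) v_2 = [[0, 0, 0]]^T = 0.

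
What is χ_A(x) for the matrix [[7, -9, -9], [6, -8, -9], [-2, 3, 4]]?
χ_A(x) = (x - 1)^3

xI - A = [[x - 7, 9, 9], [-6, x + 8, 9], [2, -3, x - 4]].

Expanding det(xI - A) along the first row:
det(xI - A) = + (x - 7)·det([[x + 8, 9], [-3, x - 4]]) - (9)·det([[-6, 9], [2, x - 4]]) + (9)·det([[-6, x + 8], [2, -3]]).

Evaluating gives χ_A(x) = x^3 - 3x^2 + 3x - 1 = (x - 1)^3.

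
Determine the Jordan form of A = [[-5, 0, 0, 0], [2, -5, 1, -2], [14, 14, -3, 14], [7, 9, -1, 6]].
J = [[-5, 0, 0, 0], [0, -3, 1, 0], [0, 0, -3, 0], [0, 0, 0, 4]]

The characteristic polynomial is det(xI - A) = (x - 4)(x + 3)^2(x + 5), so the eigenvalues are -5 (algebraic multiplicity 1), -3 (algebraic multiplicity 2), 4 (algebraic multiplicity 1).

For λ = -5: algebraic multiplicity 1 gives one 1×1 block.

For λ = -3: rank(A + 3I) = 3, rank((A + 3I)^2) = 2. The eigenspace has dimension 4 - 3 = 1, so there is 1 Jordan block; the rank sequence gives block sizes [2].

For λ = 4: algebraic multiplicity 1 gives one 1×1 block.

Assembling the blocks gives the Jordan form J above.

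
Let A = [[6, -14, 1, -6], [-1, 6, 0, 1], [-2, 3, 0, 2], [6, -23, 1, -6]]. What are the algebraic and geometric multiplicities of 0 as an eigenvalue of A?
The characteristic polynomial is x^2(x - 3)^2, so the factor x appears with exponent 2: the algebraic multiplicity is 2.

rank(A) = 3, so the eigenspace has dimension 4 - 3 = 1: the geometric multiplicity is 1.

Since 1 < 2, A is not diagonalizable.

algebraic multiplicity 2, geometric multiplicity 1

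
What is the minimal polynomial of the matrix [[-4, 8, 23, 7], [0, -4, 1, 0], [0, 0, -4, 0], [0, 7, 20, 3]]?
The characteristic polynomial factors as (x - 3)(x + 4)^3. The minimal polynomial is ∏(x - λ)^{k_λ} where k_λ is the size of the largest Jordan block at λ.

For λ = -4: rank(A + 4I) = 3, and the largest Jordan block has size 3 (the smallest k with rank((A + 4I)^k) = rank((A + 4I)^(k+1))).
For λ = 3: rank(A - 3I) = 3, and the largest Jordan block has size 1 (the smallest k with rank((A - 3I)^k) = rank((A - 3I)^(k+1))).

So m_A(x) = (x - 3)(x + 4)^3.

m_A(x) = (x - 3)(x + 4)^3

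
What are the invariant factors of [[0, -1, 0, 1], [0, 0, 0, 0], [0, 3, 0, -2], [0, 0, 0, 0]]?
The Jordan structure of A has elementary divisors x^2, x^2. Arranging the block sizes at each eigenvalue in decreasing order and taking row products gives the invariant factors.

Invariant factors (smallest first, each dividing the next): x^2, x^2.

Check: the last factor x^2 is the minimal polynomial, and the product x^4 is the characteristic polynomial.

x^2, x^2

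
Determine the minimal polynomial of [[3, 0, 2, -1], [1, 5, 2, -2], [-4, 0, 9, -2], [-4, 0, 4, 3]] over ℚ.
m_A(x) = (x - 5)^3

The characteristic polynomial factors as (x - 5)^4. The minimal polynomial is ∏(x - λ)^{k_λ} where k_λ is the size of the largest Jordan block at λ.

For λ = 5: rank(A - 5I) = 2, and the largest Jordan block has size 3 (the smallest k with rank((A - 5I)^k) = rank((A - 5I)^(k+1))).

So m_A(x) = (x - 5)^3.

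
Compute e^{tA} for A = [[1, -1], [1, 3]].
e^{tA} = [[(1 - t)*e^{2*t}, -t*e^{2*t}], [t*e^{2*t}, (t + 1)*e^{2*t}]]

A has Jordan form J = [[2, 1], [0, 2]] with A = PJP^{-1}, so e^{tA} = P e^{tJ} P^{-1}.

For a Jordan block J_k(λ), e^{tJ_k(λ)} = e^{λt} · (I + tN + t^2 N^2/2! + ... + t^{k-1} N^{k-1}/(k-1)!) where N is the nilpotent superdiagonal part.

Assembling the blocks and conjugating back gives the entries of e^{tA} as shown above.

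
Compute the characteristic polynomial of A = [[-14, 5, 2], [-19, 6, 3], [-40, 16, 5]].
χ_A(x) = (x + 1)^3

xI - A = [[x + 14, -5, -2], [19, x - 6, -3], [40, -16, x - 5]].

Expanding det(xI - A) along the first row:
det(xI - A) = + (x + 14)·det([[x - 6, -3], [-16, x - 5]]) - (-5)·det([[19, -3], [40, x - 5]]) + (-2)·det([[19, x - 6], [40, -16]]).

Evaluating gives χ_A(x) = x^3 + 3x^2 + 3x + 1 = (x + 1)^3.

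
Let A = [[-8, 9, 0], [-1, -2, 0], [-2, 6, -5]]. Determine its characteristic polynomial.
χ_A(x) = (x + 5)^3

xI - A = [[x + 8, -9, 0], [1, x + 2, 0], [2, -6, x + 5]].

Expanding det(xI - A) along the first row:
det(xI - A) = + (x + 8)·det([[x + 2, 0], [-6, x + 5]]) - (-9)·det([[1, 0], [2, x + 5]]) + (0)·det([[1, x + 2], [2, -6]]).

Evaluating gives χ_A(x) = x^3 + 15x^2 + 75x + 125 = (x + 5)^3.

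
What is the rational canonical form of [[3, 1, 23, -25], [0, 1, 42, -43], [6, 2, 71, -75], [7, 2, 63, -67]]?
The invariant factors of A (the non-unit diagonal entries of the Smith normal form of xI - A over ℚ[x]) are (x^2 - 4x + 5)^2, each dividing the next. The characteristic polynomial is their product, (x^2 - 4x + 5)^2.

The rational canonical form is the block-diagonal matrix of companion matrices C(f_i):
R = [[0, 0, 0, -25], [1, 0, 0, 40], [0, 1, 0, -26], [0, 0, 1, 8]].

Note the characteristic polynomial does not split into linear factors over ℚ, so A has no Jordan form over ℚ; the rational canonical form exists over any field.

R = [[0, 0, 0, -25], [1, 0, 0, 40], [0, 1, 0, -26], [0, 0, 1, 8]]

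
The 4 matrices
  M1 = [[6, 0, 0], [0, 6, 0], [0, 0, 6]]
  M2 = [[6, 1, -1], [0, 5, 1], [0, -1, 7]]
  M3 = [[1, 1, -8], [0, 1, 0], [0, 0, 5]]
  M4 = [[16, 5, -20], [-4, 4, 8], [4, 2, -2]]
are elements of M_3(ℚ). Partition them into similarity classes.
Characteristic polynomials: χ_{M1} = (x - 6)^3, χ_{M2} = (x - 6)^3, χ_{M3} = (x - 5)(x - 1)^2, χ_{M4} = (x - 6)^3.

{M1}: invariant factors x - 6, x - 6, x - 6.

{M2, M4}: invariant factors x - 6, (x - 6)^2.

{M3}: invariant factors (x - 5)(x - 1)^2.

Matrices are similar if and only if their invariant-factor lists agree; the partition into similarity classes is {M1}, {M2, M4}, {M3}.

3 classes: {M1}, {M2, M4}, {M3}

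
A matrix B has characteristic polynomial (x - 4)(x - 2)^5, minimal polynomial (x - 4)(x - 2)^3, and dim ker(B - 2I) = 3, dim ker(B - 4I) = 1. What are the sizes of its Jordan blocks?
λ = 2: algebraic multiplicity 5 (exponent in χ_B), largest block size 3 (exponent in m_B), 3 blocks (geometric multiplicity). These force block sizes [3, 1, 1].
λ = 4: algebraic multiplicity 1 (exponent in χ_B), largest block size 1 (exponent in m_B), 1 block (geometric multiplicity). This forces block sizes [1].

Jordan blocks: (2, 3), (2, 1), (2, 1), (4, 1)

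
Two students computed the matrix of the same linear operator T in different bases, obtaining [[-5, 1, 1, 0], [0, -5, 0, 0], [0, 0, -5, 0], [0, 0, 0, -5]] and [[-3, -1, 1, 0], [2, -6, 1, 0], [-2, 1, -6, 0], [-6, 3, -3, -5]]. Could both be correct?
Two matrices over a field are similar if and only if they have the same invariant factors.

Both A and B have characteristic polynomial (x + 5)^4 and minimal polynomial (x + 5)^2. Computing further, both have invariant factors x + 5, x + 5, (x + 5)^2. Hence A and B are similar.

Yes.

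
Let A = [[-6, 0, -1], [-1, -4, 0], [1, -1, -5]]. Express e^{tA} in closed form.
e^{tA} = [[(1 - t)*e^{-5*t}, t^2*e^{-5*t}/2, t*(t - 2)*e^{-5*t}/2], [-t*e^{-5*t}, (t^2/2 + t + 1)*e^{-5*t}, t^2*e^{-5*t}/2], [t*e^{-5*t}, t*(-t - 2)*e^{-5*t}/2, (2 - t^2)*e^{-5*t}/2]]

A has Jordan form J = [[-5, 1, 0], [0, -5, 1], [0, 0, -5]] with A = PJP^{-1}, so e^{tA} = P e^{tJ} P^{-1}.

For a Jordan block J_k(λ), e^{tJ_k(λ)} = e^{λt} · (I + tN + t^2 N^2/2! + ... + t^{k-1} N^{k-1}/(k-1)!) where N is the nilpotent superdiagonal part.

Assembling the blocks and conjugating back gives the entries of e^{tA} as shown above.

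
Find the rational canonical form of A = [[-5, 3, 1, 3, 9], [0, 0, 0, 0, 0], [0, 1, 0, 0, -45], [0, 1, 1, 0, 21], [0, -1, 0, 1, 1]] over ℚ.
R = [[-5, 0, 0, 0, 0], [0, 0, 0, 0, 0], [0, 1, 0, 0, -45], [0, 0, 1, 0, 21], [0, 0, 0, 1, 1]]

The invariant factors of A (the non-unit diagonal entries of the Smith normal form of xI - A over ℚ[x]) are x + 5, x(x - 3)^2(x + 5), each dividing the next. The characteristic polynomial is their product, x(x - 3)^2(x + 5)^2.

The rational canonical form is the block-diagonal matrix of companion matrices C(f_i):
R = [[-5, 0, 0, 0, 0], [0, 0, 0, 0, 0], [0, 1, 0, 0, -45], [0, 0, 1, 0, 21], [0, 0, 0, 1, 1]].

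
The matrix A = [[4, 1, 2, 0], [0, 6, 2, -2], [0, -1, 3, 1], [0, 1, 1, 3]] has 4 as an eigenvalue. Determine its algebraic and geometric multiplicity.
The characteristic polynomial is (x - 4)^4, so the factor x - 4 appears with exponent 4: the algebraic multiplicity is 4.

rank(A - 4I) = 2, so the eigenspace has dimension 4 - 2 = 2: the geometric multiplicity is 2.

Since 2 < 4, A is not diagonalizable.

algebraic multiplicity 4, geometric multiplicity 2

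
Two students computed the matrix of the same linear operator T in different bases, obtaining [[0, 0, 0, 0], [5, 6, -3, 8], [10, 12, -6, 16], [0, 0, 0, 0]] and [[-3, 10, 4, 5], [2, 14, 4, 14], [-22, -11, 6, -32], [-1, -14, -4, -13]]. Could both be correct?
No.

trace(A) = 0 but trace(B) = 4. The trace is a similarity invariant, so A and B are not similar.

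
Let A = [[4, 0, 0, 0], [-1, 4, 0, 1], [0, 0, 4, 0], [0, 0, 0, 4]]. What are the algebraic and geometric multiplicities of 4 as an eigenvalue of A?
algebraic multiplicity 4, geometric multiplicity 3

The characteristic polynomial is (x - 4)^4, so the factor x - 4 appears with exponent 4: the algebraic multiplicity is 4.

rank(A - 4I) = 1, so the eigenspace has dimension 4 - 1 = 3: the geometric multiplicity is 3.

Since 3 < 4, A is not diagonalizable.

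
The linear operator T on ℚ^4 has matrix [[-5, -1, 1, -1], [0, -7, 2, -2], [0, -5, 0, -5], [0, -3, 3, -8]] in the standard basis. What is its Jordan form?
The characteristic polynomial is det(xI - A) = (x + 5)^4, so the eigenvalues are -5 (algebraic multiplicity 4).

For λ = -5: rank(A + 5I) = 1, rank((A + 5I)^2) = 0. The eigenspace has dimension 4 - 1 = 3, so there are 3 Jordan blocks; the rank sequence gives block sizes [2, 1, 1].

Assembling the blocks gives the Jordan form J above.

J = [[-5, 1, 0, 0], [0, -5, 0, 0], [0, 0, -5, 0], [0, 0, 0, -5]]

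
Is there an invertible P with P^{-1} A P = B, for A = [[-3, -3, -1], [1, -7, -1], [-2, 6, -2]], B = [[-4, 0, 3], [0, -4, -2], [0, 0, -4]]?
Yes.

Two matrices over a field are similar if and only if they have the same invariant factors.

Both A and B have characteristic polynomial (x + 4)^3 and minimal polynomial (x + 4)^2. Computing further, both have invariant factors x + 4, (x + 4)^2. Hence A and B are similar.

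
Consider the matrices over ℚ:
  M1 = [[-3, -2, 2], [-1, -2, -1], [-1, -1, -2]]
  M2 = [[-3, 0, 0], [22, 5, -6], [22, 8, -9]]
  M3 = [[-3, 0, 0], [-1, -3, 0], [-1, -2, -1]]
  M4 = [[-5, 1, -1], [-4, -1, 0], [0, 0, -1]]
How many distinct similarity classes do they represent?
2 classes: {M1, M3, M4}, {M2}

Characteristic polynomials: χ_{M1} = (x + 1)(x + 3)^2, χ_{M2} = (x + 1)(x + 3)^2, χ_{M3} = (x + 1)(x + 3)^2, χ_{M4} = (x + 1)(x + 3)^2.

{M1, M3, M4}: invariant factors (x + 1)(x + 3)^2.

{M2}: invariant factors x + 3, (x + 1)(x + 3).

Matrices are similar if and only if their invariant-factor lists agree; the partition into similarity classes is {M1, M3, M4}, {M2}.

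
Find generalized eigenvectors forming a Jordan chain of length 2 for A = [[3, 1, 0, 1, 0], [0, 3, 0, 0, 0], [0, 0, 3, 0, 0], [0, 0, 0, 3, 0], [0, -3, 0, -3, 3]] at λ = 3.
We seek v_1 ∈ ker((A - 3I)^2) \ ker(A - 3I), then set v_{i+1} = (A - 3I) v_i.

One such chain is v_1 = [[-2, -1, 0, 2, 0]]^T, v_2 = [[1, 0, 0, 0, -3]]^T. Check: (A - 3I) v_2 = [[0, 0, 0, 0, 0]]^T = 0.

v_1 = [[-2, -1, 0, 2, 0]]^T, v_2 = [[1, 0, 0, 0, -3]]^T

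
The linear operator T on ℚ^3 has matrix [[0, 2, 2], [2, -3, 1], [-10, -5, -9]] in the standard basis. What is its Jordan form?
The characteristic polynomial is det(xI - A) = (x + 4)^3, so the eigenvalues are -4 (algebraic multiplicity 3).

For λ = -4: rank(A + 4I) = 1, rank((A + 4I)^2) = 0. The eigenspace has dimension 3 - 1 = 2, so there are 2 Jordan blocks; the rank sequence gives block sizes [2, 1].

Assembling the blocks gives the Jordan form J above.

J = [[-4, 1, 0], [0, -4, 0], [0, 0, -4]]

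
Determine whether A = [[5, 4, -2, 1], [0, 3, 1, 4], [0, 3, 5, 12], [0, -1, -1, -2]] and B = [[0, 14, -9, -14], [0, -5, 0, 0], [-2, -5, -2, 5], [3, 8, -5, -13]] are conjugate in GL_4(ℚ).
trace(A) = 11 but trace(B) = -20. The trace is a similarity invariant, so A and B are not similar.

No.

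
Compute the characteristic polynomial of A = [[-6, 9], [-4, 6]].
xI - A = [[x + 6, -9], [4, x - 6]].

Expanding det(xI - A) along the first row:
det(xI - A) = + (x + 6)·det([[x - 6]]) - (-9)·det([[4]]).

Evaluating gives χ_A(x) = x^2.

χ_A(x) = x^2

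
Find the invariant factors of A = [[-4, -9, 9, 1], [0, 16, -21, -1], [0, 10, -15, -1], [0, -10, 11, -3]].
The Jordan structure of A has elementary divisors (x + 4)^3, (x - 6). Arranging the block sizes at each eigenvalue in decreasing order and taking row products gives the invariant factors.

Invariant factors (smallest first, each dividing the next): (x - 6)(x + 4)^3.

Check: the last factor (x - 6)(x + 4)^3 is the minimal polynomial, and the product (x - 6)(x + 4)^3 is the characteristic polynomial.

(x - 6)(x + 4)^3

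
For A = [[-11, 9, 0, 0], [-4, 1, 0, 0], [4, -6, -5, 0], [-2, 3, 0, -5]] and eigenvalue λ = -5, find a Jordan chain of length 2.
v_1 = [[1, 1, -1, 1]]^T, v_2 = [[3, 2, -2, 1]]^T

We seek v_1 ∈ ker((A + 5I)^2) \ ker(A + 5I), then set v_{i+1} = (A + 5I) v_i.

One such chain is v_1 = [[1, 1, -1, 1]]^T, v_2 = [[3, 2, -2, 1]]^T. Check: (A + 5I) v_2 = [[0, 0, 0, 0]]^T = 0.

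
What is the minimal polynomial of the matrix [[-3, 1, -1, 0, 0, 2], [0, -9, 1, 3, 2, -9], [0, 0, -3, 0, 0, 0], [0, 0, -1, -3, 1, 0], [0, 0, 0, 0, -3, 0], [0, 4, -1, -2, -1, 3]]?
m_A(x) = (x + 3)^3

The characteristic polynomial factors as (x + 3)^6. The minimal polynomial is ∏(x - λ)^{k_λ} where k_λ is the size of the largest Jordan block at λ.

For λ = -3: rank(A + 3I) = 3, and the largest Jordan block has size 3 (the smallest k with rank((A + 3I)^k) = rank((A + 3I)^(k+1))).

So m_A(x) = (x + 3)^3.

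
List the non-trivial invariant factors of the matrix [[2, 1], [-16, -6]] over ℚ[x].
(x + 2)^2

The Jordan structure of A has elementary divisors (x + 2)^2. Arranging the block sizes at each eigenvalue in decreasing order and taking row products gives the invariant factors.

Invariant factors (smallest first, each dividing the next): (x + 2)^2.

Check: the last factor (x + 2)^2 is the minimal polynomial, and the product (x + 2)^2 is the characteristic polynomial.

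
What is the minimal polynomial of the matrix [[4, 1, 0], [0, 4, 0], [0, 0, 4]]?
The characteristic polynomial factors as (x - 4)^3. The minimal polynomial is ∏(x - λ)^{k_λ} where k_λ is the size of the largest Jordan block at λ.

For λ = 4: rank(A - 4I) = 1, and the largest Jordan block has size 2 (the smallest k with rank((A - 4I)^k) = rank((A - 4I)^(k+1))).

So m_A(x) = (x - 4)^2.

m_A(x) = (x - 4)^2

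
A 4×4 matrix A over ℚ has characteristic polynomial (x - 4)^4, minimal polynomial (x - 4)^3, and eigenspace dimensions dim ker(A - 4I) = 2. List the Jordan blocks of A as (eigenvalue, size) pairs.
Jordan blocks: (4, 3), (4, 1)

λ = 4: algebraic multiplicity 4 (exponent in χ_A), largest block size 3 (exponent in m_A), 2 blocks (geometric multiplicity). These force block sizes [3, 1].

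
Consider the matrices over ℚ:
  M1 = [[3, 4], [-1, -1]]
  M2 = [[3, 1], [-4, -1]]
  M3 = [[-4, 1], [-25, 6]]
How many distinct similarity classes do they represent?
1 class: {M1, M2, M3}

Characteristic polynomials: χ_{M1} = (x - 1)^2, χ_{M2} = (x - 1)^2, χ_{M3} = (x - 1)^2.

{M1, M2, M3}: invariant factors (x - 1)^2.

Matrices are similar if and only if their invariant-factor lists agree; the partition into similarity classes is {M1, M2, M3}.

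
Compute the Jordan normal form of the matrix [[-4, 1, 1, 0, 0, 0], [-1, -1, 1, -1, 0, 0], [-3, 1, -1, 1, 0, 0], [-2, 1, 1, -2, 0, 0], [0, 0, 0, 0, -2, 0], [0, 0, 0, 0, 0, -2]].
J = [[-2, 1, 0, 0, 0, 0], [0, -2, 0, 0, 0, 0], [0, 0, -2, 1, 0, 0], [0, 0, 0, -2, 0, 0], [0, 0, 0, 0, -2, 0], [0, 0, 0, 0, 0, -2]]

The characteristic polynomial is det(xI - A) = (x + 2)^6, so the eigenvalues are -2 (algebraic multiplicity 6).

For λ = -2: rank(A + 2I) = 2, rank((A + 2I)^2) = 0. The eigenspace has dimension 6 - 2 = 4, so there are 4 Jordan blocks; the rank sequence gives block sizes [2, 2, 1, 1].

Assembling the blocks gives the Jordan form J above.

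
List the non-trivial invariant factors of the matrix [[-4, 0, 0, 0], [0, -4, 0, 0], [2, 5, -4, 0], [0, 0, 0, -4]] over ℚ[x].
x + 4, x + 4, (x + 4)^2

The Jordan structure of A has elementary divisors (x + 4)^2, (x + 4), (x + 4). Arranging the block sizes at each eigenvalue in decreasing order and taking row products gives the invariant factors.

Invariant factors (smallest first, each dividing the next): x + 4, x + 4, (x + 4)^2.

Check: the last factor (x + 4)^2 is the minimal polynomial, and the product (x + 4)^4 is the characteristic polynomial.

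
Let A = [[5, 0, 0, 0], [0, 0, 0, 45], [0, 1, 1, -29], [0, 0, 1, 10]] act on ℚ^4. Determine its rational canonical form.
The invariant factors of A (the non-unit diagonal entries of the Smith normal form of xI - A over ℚ[x]) are x - 5, (x - 5)(x - 3)^2, each dividing the next. The characteristic polynomial is their product, (x - 5)^2(x - 3)^2.

The rational canonical form is the block-diagonal matrix of companion matrices C(f_i):
R = [[5, 0, 0, 0], [0, 0, 0, 45], [0, 1, 0, -39], [0, 0, 1, 11]].

R = [[5, 0, 0, 0], [0, 0, 0, 45], [0, 1, 0, -39], [0, 0, 1, 11]]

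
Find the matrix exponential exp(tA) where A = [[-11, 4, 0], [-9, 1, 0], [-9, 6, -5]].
A has Jordan form J = [[-5, 1, 0], [0, -5, 0], [0, 0, -5]] with A = PJP^{-1}, so e^{tA} = P e^{tJ} P^{-1}.

For a Jordan block J_k(λ), e^{tJ_k(λ)} = e^{λt} · (I + tN + t^2 N^2/2! + ... + t^{k-1} N^{k-1}/(k-1)!) where N is the nilpotent superdiagonal part.

Assembling the blocks and conjugating back gives the entries of e^{tA} as shown above.

e^{tA} = [[(1 - 6*t)*e^{-5*t}, 4*t*e^{-5*t}, 0], [-9*t*e^{-5*t}, (6*t + 1)*e^{-5*t}, 0], [-9*t*e^{-5*t}, 6*t*e^{-5*t}, e^{-5*t}]]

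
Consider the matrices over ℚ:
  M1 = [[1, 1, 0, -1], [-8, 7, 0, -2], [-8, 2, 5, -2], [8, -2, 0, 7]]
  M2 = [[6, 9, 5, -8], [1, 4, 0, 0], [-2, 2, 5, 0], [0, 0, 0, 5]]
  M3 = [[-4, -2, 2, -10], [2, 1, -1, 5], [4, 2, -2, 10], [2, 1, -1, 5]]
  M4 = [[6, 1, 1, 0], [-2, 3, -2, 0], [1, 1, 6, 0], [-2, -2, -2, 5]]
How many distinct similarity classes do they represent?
3 classes: {M1, M4}, {M2}, {M3}

Characteristic polynomials: χ_{M1} = (x - 5)^4, χ_{M2} = (x - 5)^4, χ_{M3} = x^4, χ_{M4} = (x - 5)^4.

{M1, M4}: invariant factors x - 5, x - 5, (x - 5)^2.

{M2}: invariant factors x - 5, (x - 5)^3.

{M3}: invariant factors x, x, x^2.

Matrices are similar if and only if their invariant-factor lists agree; the partition into similarity classes is {M1, M4}, {M2}, {M3}.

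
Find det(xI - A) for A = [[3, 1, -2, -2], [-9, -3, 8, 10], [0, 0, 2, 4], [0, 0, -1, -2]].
xI - A = [[x - 3, -1, 2, 2], [9, x + 3, -8, -10], [0, 0, x - 2, -4], [0, 0, 1, x + 2]].

Expanding det(xI - A) along the first row:
det(xI - A) = + (x - 3)·det([[x + 3, -8, -10], [0, x - 2, -4], [0, 1, x + 2]]) - (-1)·det([[9, -8, -10], [0, x - 2, -4], [0, 1, x + 2]]) + (2)·det([[9, x + 3, -10], [0, 0, -4], [0, 0, x + 2]]) - (2)·det([[9, x + 3, -8], [0, 0, x - 2], [0, 0, 1]]).

Evaluating gives χ_A(x) = x^4.

χ_A(x) = x^4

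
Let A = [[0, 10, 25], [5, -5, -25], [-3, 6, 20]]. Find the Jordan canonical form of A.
J = [[5, 1, 0], [0, 5, 0], [0, 0, 5]]

The characteristic polynomial is det(xI - A) = (x - 5)^3, so the eigenvalues are 5 (algebraic multiplicity 3).

For λ = 5: rank(A - 5I) = 1, rank((A - 5I)^2) = 0. The eigenspace has dimension 3 - 1 = 2, so there are 2 Jordan blocks; the rank sequence gives block sizes [2, 1].

Assembling the blocks gives the Jordan form J above.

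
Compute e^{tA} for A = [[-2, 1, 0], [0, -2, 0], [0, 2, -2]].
e^{tA} = [[e^{-2*t}, t*e^{-2*t}, 0], [0, e^{-2*t}, 0], [0, 2*t*e^{-2*t}, e^{-2*t}]]

A has Jordan form J = [[-2, 1, 0], [0, -2, 0], [0, 0, -2]] with A = PJP^{-1}, so e^{tA} = P e^{tJ} P^{-1}.

For a Jordan block J_k(λ), e^{tJ_k(λ)} = e^{λt} · (I + tN + t^2 N^2/2! + ... + t^{k-1} N^{k-1}/(k-1)!) where N is the nilpotent superdiagonal part.

Assembling the blocks and conjugating back gives the entries of e^{tA} as shown above.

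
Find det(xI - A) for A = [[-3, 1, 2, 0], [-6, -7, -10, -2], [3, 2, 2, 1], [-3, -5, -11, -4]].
χ_A(x) = (x + 3)^4

xI - A = [[x + 3, -1, -2, 0], [6, x + 7, 10, 2], [-3, -2, x - 2, -1], [3, 5, 11, x + 4]].

Expanding det(xI - A) along the first row:
det(xI - A) = + (x + 3)·det([[x + 7, 10, 2], [-2, x - 2, -1], [5, 11, x + 4]]) - (-1)·det([[6, 10, 2], [-3, x - 2, -1], [3, 11, x + 4]]) + (-2)·det([[6, x + 7, 2], [-3, -2, -1], [3, 5, x + 4]]) - (0)·det([[6, x + 7, 10], [-3, -2, x - 2], [3, 5, 11]]).

Evaluating gives χ_A(x) = x^4 + 12x^3 + 54x^2 + 108x + 81 = (x + 3)^4.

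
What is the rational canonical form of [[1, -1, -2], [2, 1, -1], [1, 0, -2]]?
R = [[0, 0, -3], [1, 0, -1], [0, 1, 0]]

The invariant factors of A (the non-unit diagonal entries of the Smith normal form of xI - A over ℚ[x]) are x^3 + x + 3, each dividing the next. The characteristic polynomial is their product, x^3 + x + 3.

The rational canonical form is the block-diagonal matrix of companion matrices C(f_i):
R = [[0, 0, -3], [1, 0, -1], [0, 1, 0]].

Note the characteristic polynomial does not split into linear factors over ℚ, so A has no Jordan form over ℚ; the rational canonical form exists over any field.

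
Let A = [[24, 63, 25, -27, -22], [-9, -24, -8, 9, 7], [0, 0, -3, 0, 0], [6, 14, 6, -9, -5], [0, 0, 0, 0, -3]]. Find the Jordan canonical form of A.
J = [[-3, 1, 0, 0, 0], [0, -3, 1, 0, 0], [0, 0, -3, 0, 0], [0, 0, 0, -3, 1], [0, 0, 0, 0, -3]]

The characteristic polynomial is det(xI - A) = (x + 3)^5, so the eigenvalues are -3 (algebraic multiplicity 5).

For λ = -3: rank(A + 3I) = 3, rank((A + 3I)^2) = 1, rank((A + 3I)^3) = 0. The eigenspace has dimension 5 - 3 = 2, so there are 2 Jordan blocks; the rank sequence gives block sizes [3, 2].

Assembling the blocks gives the Jordan form J above.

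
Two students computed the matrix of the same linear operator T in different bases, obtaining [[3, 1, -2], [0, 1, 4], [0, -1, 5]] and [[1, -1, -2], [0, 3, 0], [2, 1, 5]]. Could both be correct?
Yes.

Two matrices over a field are similar if and only if they have the same invariant factors.

Both A and B have characteristic polynomial (x - 3)^3 and minimal polynomial (x - 3)^2. Computing further, both have invariant factors x - 3, (x - 3)^2. Hence A and B are similar.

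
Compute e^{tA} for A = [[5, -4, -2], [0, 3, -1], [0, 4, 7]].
e^{tA} = [[e^{5*t}, -4*t*e^{5*t}, -2*t*e^{5*t}], [0, (1 - 2*t)*e^{5*t}, -t*e^{5*t}], [0, 4*t*e^{5*t}, (2*t + 1)*e^{5*t}]]

A has Jordan form J = [[5, 1, 0], [0, 5, 0], [0, 0, 5]] with A = PJP^{-1}, so e^{tA} = P e^{tJ} P^{-1}.

For a Jordan block J_k(λ), e^{tJ_k(λ)} = e^{λt} · (I + tN + t^2 N^2/2! + ... + t^{k-1} N^{k-1}/(k-1)!) where N is the nilpotent superdiagonal part.

Assembling the blocks and conjugating back gives the entries of e^{tA} as shown above.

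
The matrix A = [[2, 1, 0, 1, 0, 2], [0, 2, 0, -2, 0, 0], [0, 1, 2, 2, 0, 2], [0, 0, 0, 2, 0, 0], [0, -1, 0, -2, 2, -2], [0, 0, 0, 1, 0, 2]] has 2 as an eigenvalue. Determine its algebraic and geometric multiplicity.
algebraic multiplicity 6, geometric multiplicity 4

The characteristic polynomial is (x - 2)^6, so the factor x - 2 appears with exponent 6: the algebraic multiplicity is 6.

rank(A - 2I) = 2, so the eigenspace has dimension 6 - 2 = 4: the geometric multiplicity is 4.

Since 4 < 6, A is not diagonalizable.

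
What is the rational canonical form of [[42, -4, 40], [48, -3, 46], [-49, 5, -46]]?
R = [[0, 0, 40], [1, 0, -2], [0, 1, -7]]

The invariant factors of A (the non-unit diagonal entries of the Smith normal form of xI - A over ℚ[x]) are (x - 2)(x + 4)(x + 5), each dividing the next. The characteristic polynomial is their product, (x - 2)(x + 4)(x + 5).

The rational canonical form is the block-diagonal matrix of companion matrices C(f_i):
R = [[0, 0, 40], [1, 0, -2], [0, 1, -7]].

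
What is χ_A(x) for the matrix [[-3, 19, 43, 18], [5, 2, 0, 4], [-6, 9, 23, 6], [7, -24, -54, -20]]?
xI - A = [[x + 3, -19, -43, -18], [-5, x - 2, 0, -4], [6, -9, x - 23, -6], [-7, 24, 54, x + 20]].

Expanding det(xI - A) along the first row:
det(xI - A) = + (x + 3)·det([[x - 2, 0, -4], [-9, x - 23, -6], [24, 54, x + 20]]) - (-19)·det([[-5, 0, -4], [6, x - 23, -6], [-7, 54, x + 20]]) + (-43)·det([[-5, x - 2, -4], [6, -9, -6], [-7, 24, x + 20]]) - (-18)·det([[-5, x - 2, 0], [6, -9, x - 23], [-7, 24, 54]]).

Evaluating gives χ_A(x) = x^4 - 2x^3 - 12x^2 + 40x - 32 = (x - 2)^3(x + 4).

χ_A(x) = (x - 2)^3(x + 4)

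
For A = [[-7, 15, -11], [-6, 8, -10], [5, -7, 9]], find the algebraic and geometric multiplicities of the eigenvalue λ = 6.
The characteristic polynomial is (x - 6)(x - 2)^2, so the factor x - 6 appears with exponent 1: the algebraic multiplicity is 1.

rank(A - 6I) = 2, so the eigenspace has dimension 3 - 2 = 1: the geometric multiplicity is 1.

algebraic multiplicity 1, geometric multiplicity 1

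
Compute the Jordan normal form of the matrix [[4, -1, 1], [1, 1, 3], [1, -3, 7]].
The characteristic polynomial is det(xI - A) = (x - 4)^3, so the eigenvalues are 4 (algebraic multiplicity 3).

For λ = 4: rank(A - 4I) = 2, rank((A - 4I)^2) = 1, rank((A - 4I)^3) = 0. The eigenspace has dimension 3 - 2 = 1, so there is 1 Jordan block; the rank sequence gives block sizes [3].

Assembling the blocks gives the Jordan form J above.

J = [[4, 1, 0], [0, 4, 1], [0, 0, 4]]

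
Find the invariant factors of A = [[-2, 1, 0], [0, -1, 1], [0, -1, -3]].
The Jordan structure of A has elementary divisors (x + 2)^3. Arranging the block sizes at each eigenvalue in decreasing order and taking row products gives the invariant factors.

Invariant factors (smallest first, each dividing the next): (x + 2)^3.

Check: the last factor (x + 2)^3 is the minimal polynomial, and the product (x + 2)^3 is the characteristic polynomial.

(x + 2)^3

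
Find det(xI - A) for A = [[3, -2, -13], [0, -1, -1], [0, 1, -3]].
χ_A(x) = (x - 3)(x + 2)^2

xI - A = [[x - 3, 2, 13], [0, x + 1, 1], [0, -1, x + 3]].

Expanding det(xI - A) along the first row:
det(xI - A) = + (x - 3)·det([[x + 1, 1], [-1, x + 3]]) - (2)·det([[0, 1], [0, x + 3]]) + (13)·det([[0, x + 1], [0, -1]]).

Evaluating gives χ_A(x) = x^3 + x^2 - 8x - 12 = (x - 3)(x + 2)^2.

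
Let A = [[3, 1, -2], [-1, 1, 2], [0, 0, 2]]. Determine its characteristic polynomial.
xI - A = [[x - 3, -1, 2], [1, x - 1, -2], [0, 0, x - 2]].

Expanding det(xI - A) along the first row:
det(xI - A) = + (x - 3)·det([[x - 1, -2], [0, x - 2]]) - (-1)·det([[1, -2], [0, x - 2]]) + (2)·det([[1, x - 1], [0, 0]]).

Evaluating gives χ_A(x) = x^3 - 6x^2 + 12x - 8 = (x - 2)^3.

χ_A(x) = (x - 2)^3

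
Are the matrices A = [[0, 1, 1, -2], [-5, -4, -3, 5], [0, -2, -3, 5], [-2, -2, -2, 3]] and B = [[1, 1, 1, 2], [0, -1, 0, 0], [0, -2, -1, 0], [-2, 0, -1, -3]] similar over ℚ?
Two matrices over a field are similar if and only if they have the same invariant factors.

Both A and B have characteristic polynomial (x + 1)^4 and minimal polynomial (x + 1)^2. Computing further, both have invariant factors (x + 1)^2, (x + 1)^2. Hence A and B are similar.

Yes.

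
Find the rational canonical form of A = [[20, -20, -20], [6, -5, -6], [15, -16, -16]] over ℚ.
The invariant factors of A (the non-unit diagonal entries of the Smith normal form of xI - A over ℚ[x]) are (x - 2)^2(x + 5), each dividing the next. The characteristic polynomial is their product, (x - 2)^2(x + 5).

The rational canonical form is the block-diagonal matrix of companion matrices C(f_i):
R = [[0, 0, -20], [1, 0, 16], [0, 1, -1]].

R = [[0, 0, -20], [1, 0, 16], [0, 1, -1]]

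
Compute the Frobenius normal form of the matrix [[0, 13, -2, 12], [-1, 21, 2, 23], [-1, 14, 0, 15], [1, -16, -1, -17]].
The invariant factors of A (the non-unit diagonal entries of the Smith normal form of xI - A over ℚ[x]) are (x - 4)(x^3 - 3x + 5), each dividing the next. The characteristic polynomial is their product, (x - 4)(x^3 - 3x + 5).

The rational canonical form is the block-diagonal matrix of companion matrices C(f_i):
R = [[0, 0, 0, 20], [1, 0, 0, -17], [0, 1, 0, 3], [0, 0, 1, 4]].

Note the characteristic polynomial does not split into linear factors over ℚ, so A has no Jordan form over ℚ; the rational canonical form exists over any field.

R = [[0, 0, 0, 20], [1, 0, 0, -17], [0, 1, 0, 3], [0, 0, 1, 4]]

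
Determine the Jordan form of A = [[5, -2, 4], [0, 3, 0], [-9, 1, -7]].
J = [[-1, 1, 0], [0, -1, 0], [0, 0, 3]]

The characteristic polynomial is det(xI - A) = (x - 3)(x + 1)^2, so the eigenvalues are -1 (algebraic multiplicity 2), 3 (algebraic multiplicity 1).

For λ = -1: rank(A + I) = 2, rank((A + I)^2) = 1. The eigenspace has dimension 3 - 2 = 1, so there is 1 Jordan block; the rank sequence gives block sizes [2].

For λ = 3: algebraic multiplicity 1 gives one 1×1 block.

Assembling the blocks gives the Jordan form J above.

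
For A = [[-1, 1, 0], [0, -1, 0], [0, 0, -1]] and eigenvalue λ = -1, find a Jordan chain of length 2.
We seek v_1 ∈ ker((A + I)^2) \ ker(A + I), then set v_{i+1} = (A + I) v_i.

One such chain is v_1 = [[0, 1, 0]]^T, v_2 = [[1, 0, 0]]^T. Check: (A + I) v_2 = [[0, 0, 0]]^T = 0.

v_1 = [[0, 1, 0]]^T, v_2 = [[1, 0, 0]]^T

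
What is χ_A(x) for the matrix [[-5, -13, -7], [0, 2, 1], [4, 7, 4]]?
xI - A = [[x + 5, 13, 7], [0, x - 2, -1], [-4, -7, x - 4]].

Expanding det(xI - A) along the first row:
det(xI - A) = + (x + 5)·det([[x - 2, -1], [-7, x - 4]]) - (13)·det([[0, -1], [-4, x - 4]]) + (7)·det([[0, x - 2], [-4, -7]]).

Evaluating gives χ_A(x) = x^3 - x^2 - x + 1 = (x - 1)^2(x + 1).

χ_A(x) = (x - 1)^2(x + 1)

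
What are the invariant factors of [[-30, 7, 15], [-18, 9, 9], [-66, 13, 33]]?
The Jordan structure of A has elementary divisors x, (x - 6)^2. Arranging the block sizes at each eigenvalue in decreasing order and taking row products gives the invariant factors.

Invariant factors (smallest first, each dividing the next): x(x - 6)^2.

Check: the last factor x(x - 6)^2 is the minimal polynomial, and the product x(x - 6)^2 is the characteristic polynomial.

x(x - 6)^2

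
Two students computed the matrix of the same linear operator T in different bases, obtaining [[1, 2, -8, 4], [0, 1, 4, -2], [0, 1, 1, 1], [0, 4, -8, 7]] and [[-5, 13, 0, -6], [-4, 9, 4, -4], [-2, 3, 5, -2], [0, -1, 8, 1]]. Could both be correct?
Two matrices over a field are similar if and only if they have the same invariant factors.

Both A and B have characteristic polynomial (x - 3)^3(x - 1) and minimal polynomial (x - 3)^2(x - 1). Computing further, both have invariant factors x - 3, (x - 3)^2(x - 1). Hence A and B are similar.

Yes.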